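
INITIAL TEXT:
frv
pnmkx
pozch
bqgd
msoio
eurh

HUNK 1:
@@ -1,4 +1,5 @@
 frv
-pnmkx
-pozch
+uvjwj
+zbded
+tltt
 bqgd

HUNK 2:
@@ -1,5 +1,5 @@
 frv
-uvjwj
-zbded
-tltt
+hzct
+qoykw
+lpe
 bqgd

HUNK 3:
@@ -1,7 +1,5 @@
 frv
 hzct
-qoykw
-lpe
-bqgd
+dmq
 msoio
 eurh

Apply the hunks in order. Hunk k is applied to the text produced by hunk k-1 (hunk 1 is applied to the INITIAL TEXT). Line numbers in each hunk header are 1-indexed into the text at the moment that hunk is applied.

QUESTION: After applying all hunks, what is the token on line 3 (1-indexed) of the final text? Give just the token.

Answer: dmq

Derivation:
Hunk 1: at line 1 remove [pnmkx,pozch] add [uvjwj,zbded,tltt] -> 7 lines: frv uvjwj zbded tltt bqgd msoio eurh
Hunk 2: at line 1 remove [uvjwj,zbded,tltt] add [hzct,qoykw,lpe] -> 7 lines: frv hzct qoykw lpe bqgd msoio eurh
Hunk 3: at line 1 remove [qoykw,lpe,bqgd] add [dmq] -> 5 lines: frv hzct dmq msoio eurh
Final line 3: dmq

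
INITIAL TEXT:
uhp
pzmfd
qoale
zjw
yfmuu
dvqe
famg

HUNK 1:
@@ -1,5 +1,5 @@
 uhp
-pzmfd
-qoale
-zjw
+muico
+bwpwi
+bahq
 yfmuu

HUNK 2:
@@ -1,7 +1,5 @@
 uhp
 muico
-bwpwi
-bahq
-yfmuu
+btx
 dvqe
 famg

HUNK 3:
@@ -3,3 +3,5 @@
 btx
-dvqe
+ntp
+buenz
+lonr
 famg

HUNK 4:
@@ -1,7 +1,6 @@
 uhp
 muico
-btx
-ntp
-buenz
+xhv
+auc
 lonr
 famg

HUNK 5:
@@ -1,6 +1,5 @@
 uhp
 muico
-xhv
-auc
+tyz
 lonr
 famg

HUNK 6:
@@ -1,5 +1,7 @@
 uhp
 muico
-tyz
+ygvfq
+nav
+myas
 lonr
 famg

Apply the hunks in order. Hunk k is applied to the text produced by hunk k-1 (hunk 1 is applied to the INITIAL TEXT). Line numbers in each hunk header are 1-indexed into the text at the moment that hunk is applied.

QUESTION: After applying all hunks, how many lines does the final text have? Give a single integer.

Answer: 7

Derivation:
Hunk 1: at line 1 remove [pzmfd,qoale,zjw] add [muico,bwpwi,bahq] -> 7 lines: uhp muico bwpwi bahq yfmuu dvqe famg
Hunk 2: at line 1 remove [bwpwi,bahq,yfmuu] add [btx] -> 5 lines: uhp muico btx dvqe famg
Hunk 3: at line 3 remove [dvqe] add [ntp,buenz,lonr] -> 7 lines: uhp muico btx ntp buenz lonr famg
Hunk 4: at line 1 remove [btx,ntp,buenz] add [xhv,auc] -> 6 lines: uhp muico xhv auc lonr famg
Hunk 5: at line 1 remove [xhv,auc] add [tyz] -> 5 lines: uhp muico tyz lonr famg
Hunk 6: at line 1 remove [tyz] add [ygvfq,nav,myas] -> 7 lines: uhp muico ygvfq nav myas lonr famg
Final line count: 7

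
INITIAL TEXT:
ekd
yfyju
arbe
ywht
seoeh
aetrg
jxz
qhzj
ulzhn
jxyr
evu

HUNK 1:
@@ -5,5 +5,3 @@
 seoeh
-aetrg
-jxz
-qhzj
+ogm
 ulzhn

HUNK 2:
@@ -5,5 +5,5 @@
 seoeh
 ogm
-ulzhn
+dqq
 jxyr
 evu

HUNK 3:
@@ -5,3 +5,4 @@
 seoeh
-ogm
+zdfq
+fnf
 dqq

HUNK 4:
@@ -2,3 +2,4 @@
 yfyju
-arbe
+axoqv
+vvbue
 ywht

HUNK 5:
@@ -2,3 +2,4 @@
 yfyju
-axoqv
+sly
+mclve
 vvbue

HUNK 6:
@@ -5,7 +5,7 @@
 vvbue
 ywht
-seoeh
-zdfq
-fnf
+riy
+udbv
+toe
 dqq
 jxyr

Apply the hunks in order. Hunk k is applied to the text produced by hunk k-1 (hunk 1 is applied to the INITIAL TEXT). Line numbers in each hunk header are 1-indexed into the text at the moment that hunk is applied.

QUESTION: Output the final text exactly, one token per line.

Answer: ekd
yfyju
sly
mclve
vvbue
ywht
riy
udbv
toe
dqq
jxyr
evu

Derivation:
Hunk 1: at line 5 remove [aetrg,jxz,qhzj] add [ogm] -> 9 lines: ekd yfyju arbe ywht seoeh ogm ulzhn jxyr evu
Hunk 2: at line 5 remove [ulzhn] add [dqq] -> 9 lines: ekd yfyju arbe ywht seoeh ogm dqq jxyr evu
Hunk 3: at line 5 remove [ogm] add [zdfq,fnf] -> 10 lines: ekd yfyju arbe ywht seoeh zdfq fnf dqq jxyr evu
Hunk 4: at line 2 remove [arbe] add [axoqv,vvbue] -> 11 lines: ekd yfyju axoqv vvbue ywht seoeh zdfq fnf dqq jxyr evu
Hunk 5: at line 2 remove [axoqv] add [sly,mclve] -> 12 lines: ekd yfyju sly mclve vvbue ywht seoeh zdfq fnf dqq jxyr evu
Hunk 6: at line 5 remove [seoeh,zdfq,fnf] add [riy,udbv,toe] -> 12 lines: ekd yfyju sly mclve vvbue ywht riy udbv toe dqq jxyr evu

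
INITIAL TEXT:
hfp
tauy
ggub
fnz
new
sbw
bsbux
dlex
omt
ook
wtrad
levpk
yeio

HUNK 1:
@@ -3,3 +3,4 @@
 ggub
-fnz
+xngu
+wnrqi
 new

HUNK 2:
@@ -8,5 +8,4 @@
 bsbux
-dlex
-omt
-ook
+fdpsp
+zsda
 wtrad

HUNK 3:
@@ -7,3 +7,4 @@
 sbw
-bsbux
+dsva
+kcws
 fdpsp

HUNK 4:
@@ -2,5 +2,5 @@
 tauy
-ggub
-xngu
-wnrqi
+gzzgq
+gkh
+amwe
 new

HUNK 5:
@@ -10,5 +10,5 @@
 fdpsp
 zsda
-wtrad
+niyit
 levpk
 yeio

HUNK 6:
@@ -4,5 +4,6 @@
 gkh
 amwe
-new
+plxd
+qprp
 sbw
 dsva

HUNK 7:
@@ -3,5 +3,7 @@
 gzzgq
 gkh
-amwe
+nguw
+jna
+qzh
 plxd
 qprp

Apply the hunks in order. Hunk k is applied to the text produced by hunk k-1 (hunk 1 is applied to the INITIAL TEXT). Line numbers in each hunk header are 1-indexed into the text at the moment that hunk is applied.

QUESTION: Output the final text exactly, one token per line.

Hunk 1: at line 3 remove [fnz] add [xngu,wnrqi] -> 14 lines: hfp tauy ggub xngu wnrqi new sbw bsbux dlex omt ook wtrad levpk yeio
Hunk 2: at line 8 remove [dlex,omt,ook] add [fdpsp,zsda] -> 13 lines: hfp tauy ggub xngu wnrqi new sbw bsbux fdpsp zsda wtrad levpk yeio
Hunk 3: at line 7 remove [bsbux] add [dsva,kcws] -> 14 lines: hfp tauy ggub xngu wnrqi new sbw dsva kcws fdpsp zsda wtrad levpk yeio
Hunk 4: at line 2 remove [ggub,xngu,wnrqi] add [gzzgq,gkh,amwe] -> 14 lines: hfp tauy gzzgq gkh amwe new sbw dsva kcws fdpsp zsda wtrad levpk yeio
Hunk 5: at line 10 remove [wtrad] add [niyit] -> 14 lines: hfp tauy gzzgq gkh amwe new sbw dsva kcws fdpsp zsda niyit levpk yeio
Hunk 6: at line 4 remove [new] add [plxd,qprp] -> 15 lines: hfp tauy gzzgq gkh amwe plxd qprp sbw dsva kcws fdpsp zsda niyit levpk yeio
Hunk 7: at line 3 remove [amwe] add [nguw,jna,qzh] -> 17 lines: hfp tauy gzzgq gkh nguw jna qzh plxd qprp sbw dsva kcws fdpsp zsda niyit levpk yeio

Answer: hfp
tauy
gzzgq
gkh
nguw
jna
qzh
plxd
qprp
sbw
dsva
kcws
fdpsp
zsda
niyit
levpk
yeio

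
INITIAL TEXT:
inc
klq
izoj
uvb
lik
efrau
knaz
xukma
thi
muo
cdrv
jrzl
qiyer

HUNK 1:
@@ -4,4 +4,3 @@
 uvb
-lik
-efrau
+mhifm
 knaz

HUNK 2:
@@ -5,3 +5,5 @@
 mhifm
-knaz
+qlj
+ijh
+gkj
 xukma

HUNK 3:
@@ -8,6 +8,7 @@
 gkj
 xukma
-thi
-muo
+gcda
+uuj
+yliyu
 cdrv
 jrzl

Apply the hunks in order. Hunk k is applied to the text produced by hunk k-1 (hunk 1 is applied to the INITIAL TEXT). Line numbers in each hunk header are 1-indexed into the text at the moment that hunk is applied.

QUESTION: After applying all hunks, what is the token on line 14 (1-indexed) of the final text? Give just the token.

Answer: jrzl

Derivation:
Hunk 1: at line 4 remove [lik,efrau] add [mhifm] -> 12 lines: inc klq izoj uvb mhifm knaz xukma thi muo cdrv jrzl qiyer
Hunk 2: at line 5 remove [knaz] add [qlj,ijh,gkj] -> 14 lines: inc klq izoj uvb mhifm qlj ijh gkj xukma thi muo cdrv jrzl qiyer
Hunk 3: at line 8 remove [thi,muo] add [gcda,uuj,yliyu] -> 15 lines: inc klq izoj uvb mhifm qlj ijh gkj xukma gcda uuj yliyu cdrv jrzl qiyer
Final line 14: jrzl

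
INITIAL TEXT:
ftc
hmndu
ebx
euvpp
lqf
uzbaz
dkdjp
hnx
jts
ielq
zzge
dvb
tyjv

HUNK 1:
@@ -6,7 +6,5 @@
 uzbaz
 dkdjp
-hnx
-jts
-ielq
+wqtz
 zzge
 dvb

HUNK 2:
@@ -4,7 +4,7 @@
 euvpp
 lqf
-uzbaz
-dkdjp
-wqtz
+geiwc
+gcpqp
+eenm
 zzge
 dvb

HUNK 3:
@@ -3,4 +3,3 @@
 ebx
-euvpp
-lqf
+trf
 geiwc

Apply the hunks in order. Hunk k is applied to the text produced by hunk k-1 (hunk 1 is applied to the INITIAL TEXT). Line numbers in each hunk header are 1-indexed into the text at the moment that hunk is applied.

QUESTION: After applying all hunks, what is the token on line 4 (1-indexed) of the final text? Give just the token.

Hunk 1: at line 6 remove [hnx,jts,ielq] add [wqtz] -> 11 lines: ftc hmndu ebx euvpp lqf uzbaz dkdjp wqtz zzge dvb tyjv
Hunk 2: at line 4 remove [uzbaz,dkdjp,wqtz] add [geiwc,gcpqp,eenm] -> 11 lines: ftc hmndu ebx euvpp lqf geiwc gcpqp eenm zzge dvb tyjv
Hunk 3: at line 3 remove [euvpp,lqf] add [trf] -> 10 lines: ftc hmndu ebx trf geiwc gcpqp eenm zzge dvb tyjv
Final line 4: trf

Answer: trf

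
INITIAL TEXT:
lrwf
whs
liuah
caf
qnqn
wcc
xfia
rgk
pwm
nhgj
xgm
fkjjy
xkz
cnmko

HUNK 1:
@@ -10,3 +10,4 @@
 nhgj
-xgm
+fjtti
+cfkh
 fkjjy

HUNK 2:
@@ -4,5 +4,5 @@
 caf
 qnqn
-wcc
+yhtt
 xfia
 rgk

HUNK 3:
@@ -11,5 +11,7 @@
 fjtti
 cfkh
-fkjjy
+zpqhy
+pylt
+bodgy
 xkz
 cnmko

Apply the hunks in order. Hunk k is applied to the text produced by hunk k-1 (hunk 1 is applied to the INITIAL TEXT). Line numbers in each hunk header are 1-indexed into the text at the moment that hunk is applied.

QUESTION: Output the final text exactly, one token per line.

Answer: lrwf
whs
liuah
caf
qnqn
yhtt
xfia
rgk
pwm
nhgj
fjtti
cfkh
zpqhy
pylt
bodgy
xkz
cnmko

Derivation:
Hunk 1: at line 10 remove [xgm] add [fjtti,cfkh] -> 15 lines: lrwf whs liuah caf qnqn wcc xfia rgk pwm nhgj fjtti cfkh fkjjy xkz cnmko
Hunk 2: at line 4 remove [wcc] add [yhtt] -> 15 lines: lrwf whs liuah caf qnqn yhtt xfia rgk pwm nhgj fjtti cfkh fkjjy xkz cnmko
Hunk 3: at line 11 remove [fkjjy] add [zpqhy,pylt,bodgy] -> 17 lines: lrwf whs liuah caf qnqn yhtt xfia rgk pwm nhgj fjtti cfkh zpqhy pylt bodgy xkz cnmko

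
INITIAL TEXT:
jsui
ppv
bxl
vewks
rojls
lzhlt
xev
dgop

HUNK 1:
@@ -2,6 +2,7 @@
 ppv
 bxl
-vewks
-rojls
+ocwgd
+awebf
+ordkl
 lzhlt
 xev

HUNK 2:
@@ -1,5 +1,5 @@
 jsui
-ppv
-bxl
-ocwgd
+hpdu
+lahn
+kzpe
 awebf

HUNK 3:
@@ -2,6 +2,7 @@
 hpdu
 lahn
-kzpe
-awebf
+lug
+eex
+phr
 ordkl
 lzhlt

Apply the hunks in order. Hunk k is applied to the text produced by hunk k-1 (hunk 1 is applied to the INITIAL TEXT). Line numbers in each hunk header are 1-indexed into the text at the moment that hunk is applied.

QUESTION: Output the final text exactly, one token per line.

Answer: jsui
hpdu
lahn
lug
eex
phr
ordkl
lzhlt
xev
dgop

Derivation:
Hunk 1: at line 2 remove [vewks,rojls] add [ocwgd,awebf,ordkl] -> 9 lines: jsui ppv bxl ocwgd awebf ordkl lzhlt xev dgop
Hunk 2: at line 1 remove [ppv,bxl,ocwgd] add [hpdu,lahn,kzpe] -> 9 lines: jsui hpdu lahn kzpe awebf ordkl lzhlt xev dgop
Hunk 3: at line 2 remove [kzpe,awebf] add [lug,eex,phr] -> 10 lines: jsui hpdu lahn lug eex phr ordkl lzhlt xev dgop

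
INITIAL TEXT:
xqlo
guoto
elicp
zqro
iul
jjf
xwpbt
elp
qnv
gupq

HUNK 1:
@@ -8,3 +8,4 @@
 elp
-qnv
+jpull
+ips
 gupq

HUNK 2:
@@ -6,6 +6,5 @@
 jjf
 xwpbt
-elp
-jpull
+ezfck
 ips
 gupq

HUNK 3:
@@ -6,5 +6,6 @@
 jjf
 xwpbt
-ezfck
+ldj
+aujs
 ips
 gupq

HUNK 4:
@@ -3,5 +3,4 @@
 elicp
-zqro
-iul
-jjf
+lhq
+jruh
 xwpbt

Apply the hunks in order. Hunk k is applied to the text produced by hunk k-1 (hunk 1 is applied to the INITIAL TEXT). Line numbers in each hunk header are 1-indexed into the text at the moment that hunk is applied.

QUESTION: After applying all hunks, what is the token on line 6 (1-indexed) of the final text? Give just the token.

Answer: xwpbt

Derivation:
Hunk 1: at line 8 remove [qnv] add [jpull,ips] -> 11 lines: xqlo guoto elicp zqro iul jjf xwpbt elp jpull ips gupq
Hunk 2: at line 6 remove [elp,jpull] add [ezfck] -> 10 lines: xqlo guoto elicp zqro iul jjf xwpbt ezfck ips gupq
Hunk 3: at line 6 remove [ezfck] add [ldj,aujs] -> 11 lines: xqlo guoto elicp zqro iul jjf xwpbt ldj aujs ips gupq
Hunk 4: at line 3 remove [zqro,iul,jjf] add [lhq,jruh] -> 10 lines: xqlo guoto elicp lhq jruh xwpbt ldj aujs ips gupq
Final line 6: xwpbt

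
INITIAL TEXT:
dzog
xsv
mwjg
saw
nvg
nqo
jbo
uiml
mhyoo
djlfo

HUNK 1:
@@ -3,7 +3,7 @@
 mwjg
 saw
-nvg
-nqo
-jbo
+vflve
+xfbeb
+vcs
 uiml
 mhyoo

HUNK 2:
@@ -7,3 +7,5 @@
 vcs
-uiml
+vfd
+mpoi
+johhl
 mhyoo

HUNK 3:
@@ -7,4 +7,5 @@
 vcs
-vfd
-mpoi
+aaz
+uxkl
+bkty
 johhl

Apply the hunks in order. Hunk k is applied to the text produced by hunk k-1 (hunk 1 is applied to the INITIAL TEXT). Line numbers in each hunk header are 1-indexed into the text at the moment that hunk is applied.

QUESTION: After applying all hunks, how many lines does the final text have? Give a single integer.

Answer: 13

Derivation:
Hunk 1: at line 3 remove [nvg,nqo,jbo] add [vflve,xfbeb,vcs] -> 10 lines: dzog xsv mwjg saw vflve xfbeb vcs uiml mhyoo djlfo
Hunk 2: at line 7 remove [uiml] add [vfd,mpoi,johhl] -> 12 lines: dzog xsv mwjg saw vflve xfbeb vcs vfd mpoi johhl mhyoo djlfo
Hunk 3: at line 7 remove [vfd,mpoi] add [aaz,uxkl,bkty] -> 13 lines: dzog xsv mwjg saw vflve xfbeb vcs aaz uxkl bkty johhl mhyoo djlfo
Final line count: 13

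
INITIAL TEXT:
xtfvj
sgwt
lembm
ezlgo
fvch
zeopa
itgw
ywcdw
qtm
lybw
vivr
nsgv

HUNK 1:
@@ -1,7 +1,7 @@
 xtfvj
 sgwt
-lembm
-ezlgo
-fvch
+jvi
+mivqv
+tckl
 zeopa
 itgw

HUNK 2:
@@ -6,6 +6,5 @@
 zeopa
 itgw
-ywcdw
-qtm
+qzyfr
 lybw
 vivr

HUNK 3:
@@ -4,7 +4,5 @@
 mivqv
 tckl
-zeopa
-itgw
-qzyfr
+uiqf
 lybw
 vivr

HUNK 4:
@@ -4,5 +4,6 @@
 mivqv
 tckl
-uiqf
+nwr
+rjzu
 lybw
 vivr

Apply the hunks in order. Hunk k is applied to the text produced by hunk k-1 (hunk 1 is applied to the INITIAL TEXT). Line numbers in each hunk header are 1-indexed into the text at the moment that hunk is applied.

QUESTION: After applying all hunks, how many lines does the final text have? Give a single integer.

Hunk 1: at line 1 remove [lembm,ezlgo,fvch] add [jvi,mivqv,tckl] -> 12 lines: xtfvj sgwt jvi mivqv tckl zeopa itgw ywcdw qtm lybw vivr nsgv
Hunk 2: at line 6 remove [ywcdw,qtm] add [qzyfr] -> 11 lines: xtfvj sgwt jvi mivqv tckl zeopa itgw qzyfr lybw vivr nsgv
Hunk 3: at line 4 remove [zeopa,itgw,qzyfr] add [uiqf] -> 9 lines: xtfvj sgwt jvi mivqv tckl uiqf lybw vivr nsgv
Hunk 4: at line 4 remove [uiqf] add [nwr,rjzu] -> 10 lines: xtfvj sgwt jvi mivqv tckl nwr rjzu lybw vivr nsgv
Final line count: 10

Answer: 10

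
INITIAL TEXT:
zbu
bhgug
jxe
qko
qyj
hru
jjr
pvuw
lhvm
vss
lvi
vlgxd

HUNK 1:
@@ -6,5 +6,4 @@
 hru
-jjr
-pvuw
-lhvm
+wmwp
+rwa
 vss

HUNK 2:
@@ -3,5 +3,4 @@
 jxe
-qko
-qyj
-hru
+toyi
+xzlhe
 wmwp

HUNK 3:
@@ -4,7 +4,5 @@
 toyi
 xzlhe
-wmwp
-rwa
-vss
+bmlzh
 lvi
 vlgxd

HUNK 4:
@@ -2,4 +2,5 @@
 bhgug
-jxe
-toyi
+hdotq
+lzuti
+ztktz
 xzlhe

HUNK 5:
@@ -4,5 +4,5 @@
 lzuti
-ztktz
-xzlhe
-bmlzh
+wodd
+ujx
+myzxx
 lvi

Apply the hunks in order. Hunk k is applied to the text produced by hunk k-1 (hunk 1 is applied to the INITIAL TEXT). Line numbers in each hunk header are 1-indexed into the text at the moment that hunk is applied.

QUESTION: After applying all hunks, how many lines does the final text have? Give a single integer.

Hunk 1: at line 6 remove [jjr,pvuw,lhvm] add [wmwp,rwa] -> 11 lines: zbu bhgug jxe qko qyj hru wmwp rwa vss lvi vlgxd
Hunk 2: at line 3 remove [qko,qyj,hru] add [toyi,xzlhe] -> 10 lines: zbu bhgug jxe toyi xzlhe wmwp rwa vss lvi vlgxd
Hunk 3: at line 4 remove [wmwp,rwa,vss] add [bmlzh] -> 8 lines: zbu bhgug jxe toyi xzlhe bmlzh lvi vlgxd
Hunk 4: at line 2 remove [jxe,toyi] add [hdotq,lzuti,ztktz] -> 9 lines: zbu bhgug hdotq lzuti ztktz xzlhe bmlzh lvi vlgxd
Hunk 5: at line 4 remove [ztktz,xzlhe,bmlzh] add [wodd,ujx,myzxx] -> 9 lines: zbu bhgug hdotq lzuti wodd ujx myzxx lvi vlgxd
Final line count: 9

Answer: 9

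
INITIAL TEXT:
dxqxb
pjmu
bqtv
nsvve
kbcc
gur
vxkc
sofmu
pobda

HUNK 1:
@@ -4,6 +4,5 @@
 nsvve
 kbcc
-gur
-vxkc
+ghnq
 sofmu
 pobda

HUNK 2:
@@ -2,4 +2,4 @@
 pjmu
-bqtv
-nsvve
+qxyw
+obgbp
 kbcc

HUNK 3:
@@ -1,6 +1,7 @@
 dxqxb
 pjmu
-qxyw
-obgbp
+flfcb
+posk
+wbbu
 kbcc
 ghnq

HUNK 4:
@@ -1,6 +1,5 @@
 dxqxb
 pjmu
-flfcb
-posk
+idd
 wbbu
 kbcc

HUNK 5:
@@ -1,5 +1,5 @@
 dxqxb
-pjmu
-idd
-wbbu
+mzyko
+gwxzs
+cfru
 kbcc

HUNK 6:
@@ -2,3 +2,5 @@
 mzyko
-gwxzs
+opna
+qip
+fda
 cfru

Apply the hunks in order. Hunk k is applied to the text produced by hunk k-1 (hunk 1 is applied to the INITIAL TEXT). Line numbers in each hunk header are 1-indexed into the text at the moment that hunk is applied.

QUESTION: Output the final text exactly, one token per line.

Answer: dxqxb
mzyko
opna
qip
fda
cfru
kbcc
ghnq
sofmu
pobda

Derivation:
Hunk 1: at line 4 remove [gur,vxkc] add [ghnq] -> 8 lines: dxqxb pjmu bqtv nsvve kbcc ghnq sofmu pobda
Hunk 2: at line 2 remove [bqtv,nsvve] add [qxyw,obgbp] -> 8 lines: dxqxb pjmu qxyw obgbp kbcc ghnq sofmu pobda
Hunk 3: at line 1 remove [qxyw,obgbp] add [flfcb,posk,wbbu] -> 9 lines: dxqxb pjmu flfcb posk wbbu kbcc ghnq sofmu pobda
Hunk 4: at line 1 remove [flfcb,posk] add [idd] -> 8 lines: dxqxb pjmu idd wbbu kbcc ghnq sofmu pobda
Hunk 5: at line 1 remove [pjmu,idd,wbbu] add [mzyko,gwxzs,cfru] -> 8 lines: dxqxb mzyko gwxzs cfru kbcc ghnq sofmu pobda
Hunk 6: at line 2 remove [gwxzs] add [opna,qip,fda] -> 10 lines: dxqxb mzyko opna qip fda cfru kbcc ghnq sofmu pobda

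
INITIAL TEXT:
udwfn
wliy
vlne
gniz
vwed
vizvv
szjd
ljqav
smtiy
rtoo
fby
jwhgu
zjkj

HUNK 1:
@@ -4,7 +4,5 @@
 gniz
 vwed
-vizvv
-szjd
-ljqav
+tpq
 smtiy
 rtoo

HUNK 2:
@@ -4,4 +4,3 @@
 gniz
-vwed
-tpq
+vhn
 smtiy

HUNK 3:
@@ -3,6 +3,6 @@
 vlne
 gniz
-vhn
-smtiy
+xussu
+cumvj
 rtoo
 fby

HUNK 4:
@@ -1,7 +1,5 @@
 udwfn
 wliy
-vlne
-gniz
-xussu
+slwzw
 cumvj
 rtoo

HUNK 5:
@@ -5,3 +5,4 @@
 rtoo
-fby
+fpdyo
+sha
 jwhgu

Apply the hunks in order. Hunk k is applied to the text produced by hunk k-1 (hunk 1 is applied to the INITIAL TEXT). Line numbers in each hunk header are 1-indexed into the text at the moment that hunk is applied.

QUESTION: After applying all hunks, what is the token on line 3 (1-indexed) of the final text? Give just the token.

Hunk 1: at line 4 remove [vizvv,szjd,ljqav] add [tpq] -> 11 lines: udwfn wliy vlne gniz vwed tpq smtiy rtoo fby jwhgu zjkj
Hunk 2: at line 4 remove [vwed,tpq] add [vhn] -> 10 lines: udwfn wliy vlne gniz vhn smtiy rtoo fby jwhgu zjkj
Hunk 3: at line 3 remove [vhn,smtiy] add [xussu,cumvj] -> 10 lines: udwfn wliy vlne gniz xussu cumvj rtoo fby jwhgu zjkj
Hunk 4: at line 1 remove [vlne,gniz,xussu] add [slwzw] -> 8 lines: udwfn wliy slwzw cumvj rtoo fby jwhgu zjkj
Hunk 5: at line 5 remove [fby] add [fpdyo,sha] -> 9 lines: udwfn wliy slwzw cumvj rtoo fpdyo sha jwhgu zjkj
Final line 3: slwzw

Answer: slwzw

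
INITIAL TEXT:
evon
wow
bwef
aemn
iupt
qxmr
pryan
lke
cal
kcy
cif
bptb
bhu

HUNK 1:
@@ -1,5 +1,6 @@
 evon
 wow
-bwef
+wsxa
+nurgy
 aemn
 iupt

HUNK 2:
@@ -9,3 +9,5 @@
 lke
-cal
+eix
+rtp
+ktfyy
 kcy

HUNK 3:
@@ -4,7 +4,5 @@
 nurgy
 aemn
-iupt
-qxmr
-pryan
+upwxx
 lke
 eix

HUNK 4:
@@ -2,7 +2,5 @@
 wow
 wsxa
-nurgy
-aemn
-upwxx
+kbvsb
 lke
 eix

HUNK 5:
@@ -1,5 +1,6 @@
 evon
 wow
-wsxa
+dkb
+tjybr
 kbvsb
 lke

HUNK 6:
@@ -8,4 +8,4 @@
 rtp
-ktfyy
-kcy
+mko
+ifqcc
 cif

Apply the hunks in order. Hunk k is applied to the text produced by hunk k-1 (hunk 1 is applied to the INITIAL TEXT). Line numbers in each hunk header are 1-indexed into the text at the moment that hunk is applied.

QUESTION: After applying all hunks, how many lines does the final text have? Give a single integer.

Hunk 1: at line 1 remove [bwef] add [wsxa,nurgy] -> 14 lines: evon wow wsxa nurgy aemn iupt qxmr pryan lke cal kcy cif bptb bhu
Hunk 2: at line 9 remove [cal] add [eix,rtp,ktfyy] -> 16 lines: evon wow wsxa nurgy aemn iupt qxmr pryan lke eix rtp ktfyy kcy cif bptb bhu
Hunk 3: at line 4 remove [iupt,qxmr,pryan] add [upwxx] -> 14 lines: evon wow wsxa nurgy aemn upwxx lke eix rtp ktfyy kcy cif bptb bhu
Hunk 4: at line 2 remove [nurgy,aemn,upwxx] add [kbvsb] -> 12 lines: evon wow wsxa kbvsb lke eix rtp ktfyy kcy cif bptb bhu
Hunk 5: at line 1 remove [wsxa] add [dkb,tjybr] -> 13 lines: evon wow dkb tjybr kbvsb lke eix rtp ktfyy kcy cif bptb bhu
Hunk 6: at line 8 remove [ktfyy,kcy] add [mko,ifqcc] -> 13 lines: evon wow dkb tjybr kbvsb lke eix rtp mko ifqcc cif bptb bhu
Final line count: 13

Answer: 13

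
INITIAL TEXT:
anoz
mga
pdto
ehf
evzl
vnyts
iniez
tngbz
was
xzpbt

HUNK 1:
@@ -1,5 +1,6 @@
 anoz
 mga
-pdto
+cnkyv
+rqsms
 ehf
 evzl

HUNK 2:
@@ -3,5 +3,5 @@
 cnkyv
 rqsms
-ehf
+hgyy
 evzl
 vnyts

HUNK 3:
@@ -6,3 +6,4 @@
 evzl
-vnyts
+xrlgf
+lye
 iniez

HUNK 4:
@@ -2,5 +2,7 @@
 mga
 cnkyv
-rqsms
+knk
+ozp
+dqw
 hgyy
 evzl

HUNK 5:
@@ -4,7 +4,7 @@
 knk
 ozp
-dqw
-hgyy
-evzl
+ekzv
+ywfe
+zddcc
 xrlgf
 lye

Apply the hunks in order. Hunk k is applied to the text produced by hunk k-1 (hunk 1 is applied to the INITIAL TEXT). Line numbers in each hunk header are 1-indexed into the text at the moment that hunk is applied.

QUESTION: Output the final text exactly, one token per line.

Hunk 1: at line 1 remove [pdto] add [cnkyv,rqsms] -> 11 lines: anoz mga cnkyv rqsms ehf evzl vnyts iniez tngbz was xzpbt
Hunk 2: at line 3 remove [ehf] add [hgyy] -> 11 lines: anoz mga cnkyv rqsms hgyy evzl vnyts iniez tngbz was xzpbt
Hunk 3: at line 6 remove [vnyts] add [xrlgf,lye] -> 12 lines: anoz mga cnkyv rqsms hgyy evzl xrlgf lye iniez tngbz was xzpbt
Hunk 4: at line 2 remove [rqsms] add [knk,ozp,dqw] -> 14 lines: anoz mga cnkyv knk ozp dqw hgyy evzl xrlgf lye iniez tngbz was xzpbt
Hunk 5: at line 4 remove [dqw,hgyy,evzl] add [ekzv,ywfe,zddcc] -> 14 lines: anoz mga cnkyv knk ozp ekzv ywfe zddcc xrlgf lye iniez tngbz was xzpbt

Answer: anoz
mga
cnkyv
knk
ozp
ekzv
ywfe
zddcc
xrlgf
lye
iniez
tngbz
was
xzpbt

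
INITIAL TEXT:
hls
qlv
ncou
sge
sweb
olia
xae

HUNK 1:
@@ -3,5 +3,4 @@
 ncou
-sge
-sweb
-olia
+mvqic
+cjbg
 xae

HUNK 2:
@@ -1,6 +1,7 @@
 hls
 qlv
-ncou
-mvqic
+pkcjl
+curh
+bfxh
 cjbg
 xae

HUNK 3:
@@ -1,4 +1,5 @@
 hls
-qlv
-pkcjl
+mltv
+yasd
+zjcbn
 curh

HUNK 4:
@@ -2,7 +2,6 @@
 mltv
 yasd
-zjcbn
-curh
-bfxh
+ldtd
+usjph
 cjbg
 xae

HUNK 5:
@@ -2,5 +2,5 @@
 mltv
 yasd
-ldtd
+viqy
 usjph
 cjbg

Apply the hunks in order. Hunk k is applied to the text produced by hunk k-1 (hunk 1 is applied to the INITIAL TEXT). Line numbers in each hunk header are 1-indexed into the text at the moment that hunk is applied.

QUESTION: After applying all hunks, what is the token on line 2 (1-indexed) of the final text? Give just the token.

Hunk 1: at line 3 remove [sge,sweb,olia] add [mvqic,cjbg] -> 6 lines: hls qlv ncou mvqic cjbg xae
Hunk 2: at line 1 remove [ncou,mvqic] add [pkcjl,curh,bfxh] -> 7 lines: hls qlv pkcjl curh bfxh cjbg xae
Hunk 3: at line 1 remove [qlv,pkcjl] add [mltv,yasd,zjcbn] -> 8 lines: hls mltv yasd zjcbn curh bfxh cjbg xae
Hunk 4: at line 2 remove [zjcbn,curh,bfxh] add [ldtd,usjph] -> 7 lines: hls mltv yasd ldtd usjph cjbg xae
Hunk 5: at line 2 remove [ldtd] add [viqy] -> 7 lines: hls mltv yasd viqy usjph cjbg xae
Final line 2: mltv

Answer: mltv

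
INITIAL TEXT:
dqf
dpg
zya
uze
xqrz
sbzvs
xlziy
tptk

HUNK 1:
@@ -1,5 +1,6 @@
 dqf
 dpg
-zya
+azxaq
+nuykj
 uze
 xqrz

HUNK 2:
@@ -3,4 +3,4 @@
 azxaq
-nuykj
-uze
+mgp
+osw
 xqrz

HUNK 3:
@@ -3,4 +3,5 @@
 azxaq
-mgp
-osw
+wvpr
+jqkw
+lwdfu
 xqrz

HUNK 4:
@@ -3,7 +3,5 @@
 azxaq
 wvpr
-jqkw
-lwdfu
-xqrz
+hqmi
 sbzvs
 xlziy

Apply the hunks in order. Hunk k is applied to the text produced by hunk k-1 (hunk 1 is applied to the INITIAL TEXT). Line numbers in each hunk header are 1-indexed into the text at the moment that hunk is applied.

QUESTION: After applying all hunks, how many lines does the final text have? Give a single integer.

Hunk 1: at line 1 remove [zya] add [azxaq,nuykj] -> 9 lines: dqf dpg azxaq nuykj uze xqrz sbzvs xlziy tptk
Hunk 2: at line 3 remove [nuykj,uze] add [mgp,osw] -> 9 lines: dqf dpg azxaq mgp osw xqrz sbzvs xlziy tptk
Hunk 3: at line 3 remove [mgp,osw] add [wvpr,jqkw,lwdfu] -> 10 lines: dqf dpg azxaq wvpr jqkw lwdfu xqrz sbzvs xlziy tptk
Hunk 4: at line 3 remove [jqkw,lwdfu,xqrz] add [hqmi] -> 8 lines: dqf dpg azxaq wvpr hqmi sbzvs xlziy tptk
Final line count: 8

Answer: 8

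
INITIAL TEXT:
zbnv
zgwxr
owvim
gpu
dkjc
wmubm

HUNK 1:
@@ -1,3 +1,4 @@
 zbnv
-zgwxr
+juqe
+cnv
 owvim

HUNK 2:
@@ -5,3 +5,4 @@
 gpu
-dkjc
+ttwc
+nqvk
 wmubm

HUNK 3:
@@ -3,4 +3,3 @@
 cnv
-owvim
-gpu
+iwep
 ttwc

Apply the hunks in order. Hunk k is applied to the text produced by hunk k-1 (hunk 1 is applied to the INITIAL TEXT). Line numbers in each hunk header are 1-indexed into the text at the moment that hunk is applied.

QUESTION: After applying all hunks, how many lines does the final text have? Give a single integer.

Answer: 7

Derivation:
Hunk 1: at line 1 remove [zgwxr] add [juqe,cnv] -> 7 lines: zbnv juqe cnv owvim gpu dkjc wmubm
Hunk 2: at line 5 remove [dkjc] add [ttwc,nqvk] -> 8 lines: zbnv juqe cnv owvim gpu ttwc nqvk wmubm
Hunk 3: at line 3 remove [owvim,gpu] add [iwep] -> 7 lines: zbnv juqe cnv iwep ttwc nqvk wmubm
Final line count: 7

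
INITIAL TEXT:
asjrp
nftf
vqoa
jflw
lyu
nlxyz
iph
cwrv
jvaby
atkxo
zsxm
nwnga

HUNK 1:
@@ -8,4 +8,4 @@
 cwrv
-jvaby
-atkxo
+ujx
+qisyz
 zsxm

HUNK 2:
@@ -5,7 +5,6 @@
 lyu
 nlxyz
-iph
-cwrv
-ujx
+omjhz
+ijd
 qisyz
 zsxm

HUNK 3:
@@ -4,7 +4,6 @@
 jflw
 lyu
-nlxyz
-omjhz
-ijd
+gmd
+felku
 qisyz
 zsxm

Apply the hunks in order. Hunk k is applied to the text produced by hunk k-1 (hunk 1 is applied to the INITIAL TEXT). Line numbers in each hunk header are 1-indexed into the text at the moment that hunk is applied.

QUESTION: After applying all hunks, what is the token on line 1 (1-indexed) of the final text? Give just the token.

Hunk 1: at line 8 remove [jvaby,atkxo] add [ujx,qisyz] -> 12 lines: asjrp nftf vqoa jflw lyu nlxyz iph cwrv ujx qisyz zsxm nwnga
Hunk 2: at line 5 remove [iph,cwrv,ujx] add [omjhz,ijd] -> 11 lines: asjrp nftf vqoa jflw lyu nlxyz omjhz ijd qisyz zsxm nwnga
Hunk 3: at line 4 remove [nlxyz,omjhz,ijd] add [gmd,felku] -> 10 lines: asjrp nftf vqoa jflw lyu gmd felku qisyz zsxm nwnga
Final line 1: asjrp

Answer: asjrp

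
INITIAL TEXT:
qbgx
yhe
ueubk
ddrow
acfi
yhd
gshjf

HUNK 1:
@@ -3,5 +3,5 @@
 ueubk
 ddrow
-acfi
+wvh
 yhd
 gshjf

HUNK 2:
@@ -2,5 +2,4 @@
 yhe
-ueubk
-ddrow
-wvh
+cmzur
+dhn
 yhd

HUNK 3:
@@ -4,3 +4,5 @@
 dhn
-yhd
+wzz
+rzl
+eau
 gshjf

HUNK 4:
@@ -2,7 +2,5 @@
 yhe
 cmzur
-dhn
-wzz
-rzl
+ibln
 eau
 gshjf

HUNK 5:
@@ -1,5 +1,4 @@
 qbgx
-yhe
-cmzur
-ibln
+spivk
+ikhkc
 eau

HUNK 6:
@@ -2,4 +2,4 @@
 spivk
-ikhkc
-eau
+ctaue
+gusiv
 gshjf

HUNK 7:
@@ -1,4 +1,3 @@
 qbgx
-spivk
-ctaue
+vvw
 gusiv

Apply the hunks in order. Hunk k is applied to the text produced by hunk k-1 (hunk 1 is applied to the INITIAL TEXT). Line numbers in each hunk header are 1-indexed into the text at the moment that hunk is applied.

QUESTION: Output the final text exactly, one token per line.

Answer: qbgx
vvw
gusiv
gshjf

Derivation:
Hunk 1: at line 3 remove [acfi] add [wvh] -> 7 lines: qbgx yhe ueubk ddrow wvh yhd gshjf
Hunk 2: at line 2 remove [ueubk,ddrow,wvh] add [cmzur,dhn] -> 6 lines: qbgx yhe cmzur dhn yhd gshjf
Hunk 3: at line 4 remove [yhd] add [wzz,rzl,eau] -> 8 lines: qbgx yhe cmzur dhn wzz rzl eau gshjf
Hunk 4: at line 2 remove [dhn,wzz,rzl] add [ibln] -> 6 lines: qbgx yhe cmzur ibln eau gshjf
Hunk 5: at line 1 remove [yhe,cmzur,ibln] add [spivk,ikhkc] -> 5 lines: qbgx spivk ikhkc eau gshjf
Hunk 6: at line 2 remove [ikhkc,eau] add [ctaue,gusiv] -> 5 lines: qbgx spivk ctaue gusiv gshjf
Hunk 7: at line 1 remove [spivk,ctaue] add [vvw] -> 4 lines: qbgx vvw gusiv gshjf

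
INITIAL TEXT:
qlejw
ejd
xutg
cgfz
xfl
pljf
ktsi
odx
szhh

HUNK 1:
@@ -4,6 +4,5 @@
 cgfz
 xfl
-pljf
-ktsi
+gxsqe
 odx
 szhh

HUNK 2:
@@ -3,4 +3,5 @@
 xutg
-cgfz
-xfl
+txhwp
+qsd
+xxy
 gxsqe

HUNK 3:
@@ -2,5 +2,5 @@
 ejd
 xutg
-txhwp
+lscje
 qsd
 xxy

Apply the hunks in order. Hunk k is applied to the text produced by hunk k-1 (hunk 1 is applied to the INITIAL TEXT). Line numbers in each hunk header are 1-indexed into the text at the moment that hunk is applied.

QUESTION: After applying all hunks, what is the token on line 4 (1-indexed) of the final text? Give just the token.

Hunk 1: at line 4 remove [pljf,ktsi] add [gxsqe] -> 8 lines: qlejw ejd xutg cgfz xfl gxsqe odx szhh
Hunk 2: at line 3 remove [cgfz,xfl] add [txhwp,qsd,xxy] -> 9 lines: qlejw ejd xutg txhwp qsd xxy gxsqe odx szhh
Hunk 3: at line 2 remove [txhwp] add [lscje] -> 9 lines: qlejw ejd xutg lscje qsd xxy gxsqe odx szhh
Final line 4: lscje

Answer: lscje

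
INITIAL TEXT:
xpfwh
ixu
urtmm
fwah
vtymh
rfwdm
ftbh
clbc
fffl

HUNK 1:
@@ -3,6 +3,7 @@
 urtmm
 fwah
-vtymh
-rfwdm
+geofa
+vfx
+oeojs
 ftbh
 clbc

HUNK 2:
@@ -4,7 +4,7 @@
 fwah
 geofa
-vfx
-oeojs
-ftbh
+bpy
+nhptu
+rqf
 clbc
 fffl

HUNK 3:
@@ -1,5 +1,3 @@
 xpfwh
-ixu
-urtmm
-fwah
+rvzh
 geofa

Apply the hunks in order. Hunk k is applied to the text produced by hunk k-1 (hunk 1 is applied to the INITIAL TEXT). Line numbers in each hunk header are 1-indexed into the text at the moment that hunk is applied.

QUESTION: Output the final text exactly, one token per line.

Hunk 1: at line 3 remove [vtymh,rfwdm] add [geofa,vfx,oeojs] -> 10 lines: xpfwh ixu urtmm fwah geofa vfx oeojs ftbh clbc fffl
Hunk 2: at line 4 remove [vfx,oeojs,ftbh] add [bpy,nhptu,rqf] -> 10 lines: xpfwh ixu urtmm fwah geofa bpy nhptu rqf clbc fffl
Hunk 3: at line 1 remove [ixu,urtmm,fwah] add [rvzh] -> 8 lines: xpfwh rvzh geofa bpy nhptu rqf clbc fffl

Answer: xpfwh
rvzh
geofa
bpy
nhptu
rqf
clbc
fffl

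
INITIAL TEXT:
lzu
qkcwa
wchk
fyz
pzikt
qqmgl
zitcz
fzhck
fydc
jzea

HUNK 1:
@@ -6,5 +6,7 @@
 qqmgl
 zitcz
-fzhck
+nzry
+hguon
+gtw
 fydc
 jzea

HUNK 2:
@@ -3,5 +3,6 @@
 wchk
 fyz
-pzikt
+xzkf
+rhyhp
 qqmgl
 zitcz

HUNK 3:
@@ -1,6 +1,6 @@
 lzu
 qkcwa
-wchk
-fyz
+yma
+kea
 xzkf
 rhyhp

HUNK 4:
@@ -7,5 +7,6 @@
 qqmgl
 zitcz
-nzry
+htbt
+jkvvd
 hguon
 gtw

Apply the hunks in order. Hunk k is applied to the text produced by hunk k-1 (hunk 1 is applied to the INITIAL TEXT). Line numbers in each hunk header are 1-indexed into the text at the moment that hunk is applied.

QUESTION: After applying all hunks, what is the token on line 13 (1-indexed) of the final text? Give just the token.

Hunk 1: at line 6 remove [fzhck] add [nzry,hguon,gtw] -> 12 lines: lzu qkcwa wchk fyz pzikt qqmgl zitcz nzry hguon gtw fydc jzea
Hunk 2: at line 3 remove [pzikt] add [xzkf,rhyhp] -> 13 lines: lzu qkcwa wchk fyz xzkf rhyhp qqmgl zitcz nzry hguon gtw fydc jzea
Hunk 3: at line 1 remove [wchk,fyz] add [yma,kea] -> 13 lines: lzu qkcwa yma kea xzkf rhyhp qqmgl zitcz nzry hguon gtw fydc jzea
Hunk 4: at line 7 remove [nzry] add [htbt,jkvvd] -> 14 lines: lzu qkcwa yma kea xzkf rhyhp qqmgl zitcz htbt jkvvd hguon gtw fydc jzea
Final line 13: fydc

Answer: fydc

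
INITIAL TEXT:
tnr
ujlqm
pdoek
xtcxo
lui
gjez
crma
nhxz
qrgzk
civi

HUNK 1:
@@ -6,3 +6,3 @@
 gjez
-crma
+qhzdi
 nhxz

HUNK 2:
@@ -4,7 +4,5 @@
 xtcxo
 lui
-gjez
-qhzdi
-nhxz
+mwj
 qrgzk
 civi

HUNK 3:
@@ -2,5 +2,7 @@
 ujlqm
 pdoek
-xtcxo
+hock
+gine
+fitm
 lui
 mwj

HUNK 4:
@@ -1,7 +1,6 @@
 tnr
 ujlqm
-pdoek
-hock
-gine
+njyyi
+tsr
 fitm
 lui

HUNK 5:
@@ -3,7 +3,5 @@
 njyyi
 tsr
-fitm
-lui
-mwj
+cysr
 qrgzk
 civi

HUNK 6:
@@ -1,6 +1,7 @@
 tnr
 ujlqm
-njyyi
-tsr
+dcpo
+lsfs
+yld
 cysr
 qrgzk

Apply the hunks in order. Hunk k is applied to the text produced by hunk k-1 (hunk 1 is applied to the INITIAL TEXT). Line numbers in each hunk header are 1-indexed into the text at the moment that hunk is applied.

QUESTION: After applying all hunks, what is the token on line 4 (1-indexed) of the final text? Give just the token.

Answer: lsfs

Derivation:
Hunk 1: at line 6 remove [crma] add [qhzdi] -> 10 lines: tnr ujlqm pdoek xtcxo lui gjez qhzdi nhxz qrgzk civi
Hunk 2: at line 4 remove [gjez,qhzdi,nhxz] add [mwj] -> 8 lines: tnr ujlqm pdoek xtcxo lui mwj qrgzk civi
Hunk 3: at line 2 remove [xtcxo] add [hock,gine,fitm] -> 10 lines: tnr ujlqm pdoek hock gine fitm lui mwj qrgzk civi
Hunk 4: at line 1 remove [pdoek,hock,gine] add [njyyi,tsr] -> 9 lines: tnr ujlqm njyyi tsr fitm lui mwj qrgzk civi
Hunk 5: at line 3 remove [fitm,lui,mwj] add [cysr] -> 7 lines: tnr ujlqm njyyi tsr cysr qrgzk civi
Hunk 6: at line 1 remove [njyyi,tsr] add [dcpo,lsfs,yld] -> 8 lines: tnr ujlqm dcpo lsfs yld cysr qrgzk civi
Final line 4: lsfs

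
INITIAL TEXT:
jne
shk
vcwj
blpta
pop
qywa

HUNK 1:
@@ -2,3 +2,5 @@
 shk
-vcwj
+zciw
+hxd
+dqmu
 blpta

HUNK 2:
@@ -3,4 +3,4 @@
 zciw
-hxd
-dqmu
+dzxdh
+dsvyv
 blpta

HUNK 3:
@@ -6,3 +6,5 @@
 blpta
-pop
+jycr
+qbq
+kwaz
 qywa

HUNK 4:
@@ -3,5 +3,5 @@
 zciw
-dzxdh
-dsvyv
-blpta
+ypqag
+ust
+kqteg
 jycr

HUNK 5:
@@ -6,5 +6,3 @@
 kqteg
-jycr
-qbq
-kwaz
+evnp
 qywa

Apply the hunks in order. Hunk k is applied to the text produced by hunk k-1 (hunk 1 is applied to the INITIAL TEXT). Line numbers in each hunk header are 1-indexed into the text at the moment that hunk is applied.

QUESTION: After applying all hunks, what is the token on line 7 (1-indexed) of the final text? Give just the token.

Hunk 1: at line 2 remove [vcwj] add [zciw,hxd,dqmu] -> 8 lines: jne shk zciw hxd dqmu blpta pop qywa
Hunk 2: at line 3 remove [hxd,dqmu] add [dzxdh,dsvyv] -> 8 lines: jne shk zciw dzxdh dsvyv blpta pop qywa
Hunk 3: at line 6 remove [pop] add [jycr,qbq,kwaz] -> 10 lines: jne shk zciw dzxdh dsvyv blpta jycr qbq kwaz qywa
Hunk 4: at line 3 remove [dzxdh,dsvyv,blpta] add [ypqag,ust,kqteg] -> 10 lines: jne shk zciw ypqag ust kqteg jycr qbq kwaz qywa
Hunk 5: at line 6 remove [jycr,qbq,kwaz] add [evnp] -> 8 lines: jne shk zciw ypqag ust kqteg evnp qywa
Final line 7: evnp

Answer: evnp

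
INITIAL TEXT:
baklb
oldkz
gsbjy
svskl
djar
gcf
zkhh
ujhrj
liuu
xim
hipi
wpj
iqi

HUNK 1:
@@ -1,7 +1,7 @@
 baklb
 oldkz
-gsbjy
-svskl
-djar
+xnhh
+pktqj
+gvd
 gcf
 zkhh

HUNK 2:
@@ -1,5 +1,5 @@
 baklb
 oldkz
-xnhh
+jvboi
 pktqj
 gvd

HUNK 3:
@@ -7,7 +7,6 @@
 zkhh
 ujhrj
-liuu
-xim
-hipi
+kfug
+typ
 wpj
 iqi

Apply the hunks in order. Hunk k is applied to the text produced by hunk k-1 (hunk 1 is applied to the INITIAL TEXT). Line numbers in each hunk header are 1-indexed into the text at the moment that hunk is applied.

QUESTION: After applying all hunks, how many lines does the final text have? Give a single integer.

Answer: 12

Derivation:
Hunk 1: at line 1 remove [gsbjy,svskl,djar] add [xnhh,pktqj,gvd] -> 13 lines: baklb oldkz xnhh pktqj gvd gcf zkhh ujhrj liuu xim hipi wpj iqi
Hunk 2: at line 1 remove [xnhh] add [jvboi] -> 13 lines: baklb oldkz jvboi pktqj gvd gcf zkhh ujhrj liuu xim hipi wpj iqi
Hunk 3: at line 7 remove [liuu,xim,hipi] add [kfug,typ] -> 12 lines: baklb oldkz jvboi pktqj gvd gcf zkhh ujhrj kfug typ wpj iqi
Final line count: 12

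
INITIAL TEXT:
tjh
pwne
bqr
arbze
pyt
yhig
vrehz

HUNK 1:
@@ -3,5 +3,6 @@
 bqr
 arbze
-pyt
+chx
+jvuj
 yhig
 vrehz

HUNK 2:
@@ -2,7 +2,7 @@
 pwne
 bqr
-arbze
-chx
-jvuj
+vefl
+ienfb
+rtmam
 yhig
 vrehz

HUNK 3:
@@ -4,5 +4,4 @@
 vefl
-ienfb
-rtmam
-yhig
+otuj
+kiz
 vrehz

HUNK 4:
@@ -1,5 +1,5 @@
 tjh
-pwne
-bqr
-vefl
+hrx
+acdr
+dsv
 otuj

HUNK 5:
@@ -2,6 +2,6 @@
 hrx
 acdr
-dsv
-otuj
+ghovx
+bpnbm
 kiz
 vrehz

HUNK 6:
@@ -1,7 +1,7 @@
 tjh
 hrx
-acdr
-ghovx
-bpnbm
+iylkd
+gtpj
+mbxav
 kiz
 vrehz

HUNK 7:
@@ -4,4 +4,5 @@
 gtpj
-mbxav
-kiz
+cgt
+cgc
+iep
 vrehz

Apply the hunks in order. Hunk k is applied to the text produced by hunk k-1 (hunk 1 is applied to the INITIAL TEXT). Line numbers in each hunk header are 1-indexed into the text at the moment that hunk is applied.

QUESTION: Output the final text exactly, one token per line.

Hunk 1: at line 3 remove [pyt] add [chx,jvuj] -> 8 lines: tjh pwne bqr arbze chx jvuj yhig vrehz
Hunk 2: at line 2 remove [arbze,chx,jvuj] add [vefl,ienfb,rtmam] -> 8 lines: tjh pwne bqr vefl ienfb rtmam yhig vrehz
Hunk 3: at line 4 remove [ienfb,rtmam,yhig] add [otuj,kiz] -> 7 lines: tjh pwne bqr vefl otuj kiz vrehz
Hunk 4: at line 1 remove [pwne,bqr,vefl] add [hrx,acdr,dsv] -> 7 lines: tjh hrx acdr dsv otuj kiz vrehz
Hunk 5: at line 2 remove [dsv,otuj] add [ghovx,bpnbm] -> 7 lines: tjh hrx acdr ghovx bpnbm kiz vrehz
Hunk 6: at line 1 remove [acdr,ghovx,bpnbm] add [iylkd,gtpj,mbxav] -> 7 lines: tjh hrx iylkd gtpj mbxav kiz vrehz
Hunk 7: at line 4 remove [mbxav,kiz] add [cgt,cgc,iep] -> 8 lines: tjh hrx iylkd gtpj cgt cgc iep vrehz

Answer: tjh
hrx
iylkd
gtpj
cgt
cgc
iep
vrehz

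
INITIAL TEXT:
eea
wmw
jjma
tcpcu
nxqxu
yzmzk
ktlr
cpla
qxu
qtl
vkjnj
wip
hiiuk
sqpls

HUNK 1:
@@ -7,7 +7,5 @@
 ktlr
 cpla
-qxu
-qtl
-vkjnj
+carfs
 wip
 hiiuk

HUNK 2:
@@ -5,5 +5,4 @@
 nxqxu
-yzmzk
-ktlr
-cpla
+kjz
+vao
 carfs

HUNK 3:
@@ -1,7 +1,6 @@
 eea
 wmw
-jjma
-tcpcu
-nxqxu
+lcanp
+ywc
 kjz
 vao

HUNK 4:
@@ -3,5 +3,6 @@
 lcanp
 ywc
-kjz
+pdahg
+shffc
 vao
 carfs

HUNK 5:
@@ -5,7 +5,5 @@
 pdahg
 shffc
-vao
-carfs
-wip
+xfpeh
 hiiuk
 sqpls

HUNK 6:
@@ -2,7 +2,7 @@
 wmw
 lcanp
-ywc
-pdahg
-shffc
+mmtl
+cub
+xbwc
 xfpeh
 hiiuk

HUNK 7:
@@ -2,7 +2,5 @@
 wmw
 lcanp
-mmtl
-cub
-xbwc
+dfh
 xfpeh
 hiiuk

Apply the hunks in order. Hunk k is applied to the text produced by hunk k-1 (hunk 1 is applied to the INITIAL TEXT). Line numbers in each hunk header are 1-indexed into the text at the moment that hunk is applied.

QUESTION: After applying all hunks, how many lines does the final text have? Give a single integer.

Answer: 7

Derivation:
Hunk 1: at line 7 remove [qxu,qtl,vkjnj] add [carfs] -> 12 lines: eea wmw jjma tcpcu nxqxu yzmzk ktlr cpla carfs wip hiiuk sqpls
Hunk 2: at line 5 remove [yzmzk,ktlr,cpla] add [kjz,vao] -> 11 lines: eea wmw jjma tcpcu nxqxu kjz vao carfs wip hiiuk sqpls
Hunk 3: at line 1 remove [jjma,tcpcu,nxqxu] add [lcanp,ywc] -> 10 lines: eea wmw lcanp ywc kjz vao carfs wip hiiuk sqpls
Hunk 4: at line 3 remove [kjz] add [pdahg,shffc] -> 11 lines: eea wmw lcanp ywc pdahg shffc vao carfs wip hiiuk sqpls
Hunk 5: at line 5 remove [vao,carfs,wip] add [xfpeh] -> 9 lines: eea wmw lcanp ywc pdahg shffc xfpeh hiiuk sqpls
Hunk 6: at line 2 remove [ywc,pdahg,shffc] add [mmtl,cub,xbwc] -> 9 lines: eea wmw lcanp mmtl cub xbwc xfpeh hiiuk sqpls
Hunk 7: at line 2 remove [mmtl,cub,xbwc] add [dfh] -> 7 lines: eea wmw lcanp dfh xfpeh hiiuk sqpls
Final line count: 7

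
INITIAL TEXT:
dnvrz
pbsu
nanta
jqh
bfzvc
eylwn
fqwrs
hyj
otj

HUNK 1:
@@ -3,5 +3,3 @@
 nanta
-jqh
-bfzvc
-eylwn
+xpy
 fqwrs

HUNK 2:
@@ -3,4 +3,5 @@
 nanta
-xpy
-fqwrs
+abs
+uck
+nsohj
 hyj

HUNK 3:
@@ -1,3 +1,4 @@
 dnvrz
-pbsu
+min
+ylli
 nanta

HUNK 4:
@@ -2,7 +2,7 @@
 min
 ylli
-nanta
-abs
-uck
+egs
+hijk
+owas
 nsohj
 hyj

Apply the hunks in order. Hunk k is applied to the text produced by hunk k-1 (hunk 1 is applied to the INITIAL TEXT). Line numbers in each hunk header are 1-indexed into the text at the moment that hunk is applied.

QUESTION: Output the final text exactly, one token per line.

Hunk 1: at line 3 remove [jqh,bfzvc,eylwn] add [xpy] -> 7 lines: dnvrz pbsu nanta xpy fqwrs hyj otj
Hunk 2: at line 3 remove [xpy,fqwrs] add [abs,uck,nsohj] -> 8 lines: dnvrz pbsu nanta abs uck nsohj hyj otj
Hunk 3: at line 1 remove [pbsu] add [min,ylli] -> 9 lines: dnvrz min ylli nanta abs uck nsohj hyj otj
Hunk 4: at line 2 remove [nanta,abs,uck] add [egs,hijk,owas] -> 9 lines: dnvrz min ylli egs hijk owas nsohj hyj otj

Answer: dnvrz
min
ylli
egs
hijk
owas
nsohj
hyj
otj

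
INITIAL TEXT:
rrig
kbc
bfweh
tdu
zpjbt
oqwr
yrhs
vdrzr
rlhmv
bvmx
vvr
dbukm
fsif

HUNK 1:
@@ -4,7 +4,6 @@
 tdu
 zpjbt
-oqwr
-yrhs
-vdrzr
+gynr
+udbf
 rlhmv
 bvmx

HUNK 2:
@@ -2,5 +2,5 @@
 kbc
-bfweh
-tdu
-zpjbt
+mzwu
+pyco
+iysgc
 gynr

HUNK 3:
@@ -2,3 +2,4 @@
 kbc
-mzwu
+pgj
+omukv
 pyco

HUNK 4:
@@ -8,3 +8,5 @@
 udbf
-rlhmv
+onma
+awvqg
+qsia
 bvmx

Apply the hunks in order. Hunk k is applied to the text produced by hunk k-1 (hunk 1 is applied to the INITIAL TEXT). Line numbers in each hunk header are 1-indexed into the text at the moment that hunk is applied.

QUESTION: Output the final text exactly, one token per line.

Answer: rrig
kbc
pgj
omukv
pyco
iysgc
gynr
udbf
onma
awvqg
qsia
bvmx
vvr
dbukm
fsif

Derivation:
Hunk 1: at line 4 remove [oqwr,yrhs,vdrzr] add [gynr,udbf] -> 12 lines: rrig kbc bfweh tdu zpjbt gynr udbf rlhmv bvmx vvr dbukm fsif
Hunk 2: at line 2 remove [bfweh,tdu,zpjbt] add [mzwu,pyco,iysgc] -> 12 lines: rrig kbc mzwu pyco iysgc gynr udbf rlhmv bvmx vvr dbukm fsif
Hunk 3: at line 2 remove [mzwu] add [pgj,omukv] -> 13 lines: rrig kbc pgj omukv pyco iysgc gynr udbf rlhmv bvmx vvr dbukm fsif
Hunk 4: at line 8 remove [rlhmv] add [onma,awvqg,qsia] -> 15 lines: rrig kbc pgj omukv pyco iysgc gynr udbf onma awvqg qsia bvmx vvr dbukm fsif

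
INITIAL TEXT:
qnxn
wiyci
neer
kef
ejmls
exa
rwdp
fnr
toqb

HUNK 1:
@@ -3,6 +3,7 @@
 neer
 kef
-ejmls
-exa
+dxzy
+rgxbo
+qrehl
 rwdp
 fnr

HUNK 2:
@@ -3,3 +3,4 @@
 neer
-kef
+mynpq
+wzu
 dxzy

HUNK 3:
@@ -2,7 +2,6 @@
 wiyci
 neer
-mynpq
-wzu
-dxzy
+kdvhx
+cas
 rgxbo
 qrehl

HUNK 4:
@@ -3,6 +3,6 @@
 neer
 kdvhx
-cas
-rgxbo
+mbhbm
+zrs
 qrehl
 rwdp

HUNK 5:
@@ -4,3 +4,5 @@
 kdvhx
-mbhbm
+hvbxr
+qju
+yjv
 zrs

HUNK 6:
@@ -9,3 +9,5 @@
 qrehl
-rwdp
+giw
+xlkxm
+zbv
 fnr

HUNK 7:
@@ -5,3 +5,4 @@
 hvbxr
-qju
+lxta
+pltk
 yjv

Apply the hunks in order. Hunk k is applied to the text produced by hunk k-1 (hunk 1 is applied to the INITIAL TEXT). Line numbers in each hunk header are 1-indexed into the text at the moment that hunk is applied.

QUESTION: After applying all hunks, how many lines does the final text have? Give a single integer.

Answer: 15

Derivation:
Hunk 1: at line 3 remove [ejmls,exa] add [dxzy,rgxbo,qrehl] -> 10 lines: qnxn wiyci neer kef dxzy rgxbo qrehl rwdp fnr toqb
Hunk 2: at line 3 remove [kef] add [mynpq,wzu] -> 11 lines: qnxn wiyci neer mynpq wzu dxzy rgxbo qrehl rwdp fnr toqb
Hunk 3: at line 2 remove [mynpq,wzu,dxzy] add [kdvhx,cas] -> 10 lines: qnxn wiyci neer kdvhx cas rgxbo qrehl rwdp fnr toqb
Hunk 4: at line 3 remove [cas,rgxbo] add [mbhbm,zrs] -> 10 lines: qnxn wiyci neer kdvhx mbhbm zrs qrehl rwdp fnr toqb
Hunk 5: at line 4 remove [mbhbm] add [hvbxr,qju,yjv] -> 12 lines: qnxn wiyci neer kdvhx hvbxr qju yjv zrs qrehl rwdp fnr toqb
Hunk 6: at line 9 remove [rwdp] add [giw,xlkxm,zbv] -> 14 lines: qnxn wiyci neer kdvhx hvbxr qju yjv zrs qrehl giw xlkxm zbv fnr toqb
Hunk 7: at line 5 remove [qju] add [lxta,pltk] -> 15 lines: qnxn wiyci neer kdvhx hvbxr lxta pltk yjv zrs qrehl giw xlkxm zbv fnr toqb
Final line count: 15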